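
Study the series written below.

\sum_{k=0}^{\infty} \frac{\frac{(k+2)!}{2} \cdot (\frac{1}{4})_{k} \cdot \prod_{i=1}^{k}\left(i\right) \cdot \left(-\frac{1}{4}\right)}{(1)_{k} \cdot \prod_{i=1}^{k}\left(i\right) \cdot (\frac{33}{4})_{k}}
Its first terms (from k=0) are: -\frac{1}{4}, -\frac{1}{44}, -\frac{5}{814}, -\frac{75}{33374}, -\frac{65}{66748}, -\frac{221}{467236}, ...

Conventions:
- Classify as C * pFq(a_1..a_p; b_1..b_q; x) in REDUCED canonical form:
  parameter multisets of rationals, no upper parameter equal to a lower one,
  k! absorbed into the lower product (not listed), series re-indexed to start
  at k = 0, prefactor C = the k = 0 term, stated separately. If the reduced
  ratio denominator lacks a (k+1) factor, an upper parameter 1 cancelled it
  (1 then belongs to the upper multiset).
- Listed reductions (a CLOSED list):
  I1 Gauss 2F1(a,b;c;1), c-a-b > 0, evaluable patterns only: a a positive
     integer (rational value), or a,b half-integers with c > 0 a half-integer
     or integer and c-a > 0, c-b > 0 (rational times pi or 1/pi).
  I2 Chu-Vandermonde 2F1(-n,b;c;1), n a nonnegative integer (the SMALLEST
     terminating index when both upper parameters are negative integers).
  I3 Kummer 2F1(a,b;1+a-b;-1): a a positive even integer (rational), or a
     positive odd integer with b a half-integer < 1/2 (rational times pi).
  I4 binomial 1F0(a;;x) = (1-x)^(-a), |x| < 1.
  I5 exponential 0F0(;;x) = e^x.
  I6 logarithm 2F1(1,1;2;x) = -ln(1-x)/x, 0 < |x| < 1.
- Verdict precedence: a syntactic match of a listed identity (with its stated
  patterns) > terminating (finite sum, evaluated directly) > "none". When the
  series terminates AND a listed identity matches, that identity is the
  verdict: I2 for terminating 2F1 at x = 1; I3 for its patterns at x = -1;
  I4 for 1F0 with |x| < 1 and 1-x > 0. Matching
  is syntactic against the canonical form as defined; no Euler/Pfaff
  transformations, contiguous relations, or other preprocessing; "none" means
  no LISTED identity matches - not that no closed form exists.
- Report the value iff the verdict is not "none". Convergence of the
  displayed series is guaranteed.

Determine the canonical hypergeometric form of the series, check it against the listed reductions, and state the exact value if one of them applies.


x = 1 here; the reduced form reads 2F1, upper {\frac{1}{4}, 3}, lower {\frac{33}{4}}, C = -\frac{1}{4}. Verdict (x = 1): Gauss's theorem (I1) applies (x = 1: the Gamma ratio telescopes since c-a-b = 5 > 0 and a = 3 in Z>0). Its exact value is -\frac{145}{512}.

First insight: with t_0 = -\frac{1}{4}, the product of the first k integers (prefactor -1/4) is k!.
Ratio: r(k) = 1 * (k+\frac{1}{4}) (k+3) / [(k+\frac{33}{4}) (k+1)] - rational in k. x = 1; t_0 = -\frac{1}{4}; negate the roots.


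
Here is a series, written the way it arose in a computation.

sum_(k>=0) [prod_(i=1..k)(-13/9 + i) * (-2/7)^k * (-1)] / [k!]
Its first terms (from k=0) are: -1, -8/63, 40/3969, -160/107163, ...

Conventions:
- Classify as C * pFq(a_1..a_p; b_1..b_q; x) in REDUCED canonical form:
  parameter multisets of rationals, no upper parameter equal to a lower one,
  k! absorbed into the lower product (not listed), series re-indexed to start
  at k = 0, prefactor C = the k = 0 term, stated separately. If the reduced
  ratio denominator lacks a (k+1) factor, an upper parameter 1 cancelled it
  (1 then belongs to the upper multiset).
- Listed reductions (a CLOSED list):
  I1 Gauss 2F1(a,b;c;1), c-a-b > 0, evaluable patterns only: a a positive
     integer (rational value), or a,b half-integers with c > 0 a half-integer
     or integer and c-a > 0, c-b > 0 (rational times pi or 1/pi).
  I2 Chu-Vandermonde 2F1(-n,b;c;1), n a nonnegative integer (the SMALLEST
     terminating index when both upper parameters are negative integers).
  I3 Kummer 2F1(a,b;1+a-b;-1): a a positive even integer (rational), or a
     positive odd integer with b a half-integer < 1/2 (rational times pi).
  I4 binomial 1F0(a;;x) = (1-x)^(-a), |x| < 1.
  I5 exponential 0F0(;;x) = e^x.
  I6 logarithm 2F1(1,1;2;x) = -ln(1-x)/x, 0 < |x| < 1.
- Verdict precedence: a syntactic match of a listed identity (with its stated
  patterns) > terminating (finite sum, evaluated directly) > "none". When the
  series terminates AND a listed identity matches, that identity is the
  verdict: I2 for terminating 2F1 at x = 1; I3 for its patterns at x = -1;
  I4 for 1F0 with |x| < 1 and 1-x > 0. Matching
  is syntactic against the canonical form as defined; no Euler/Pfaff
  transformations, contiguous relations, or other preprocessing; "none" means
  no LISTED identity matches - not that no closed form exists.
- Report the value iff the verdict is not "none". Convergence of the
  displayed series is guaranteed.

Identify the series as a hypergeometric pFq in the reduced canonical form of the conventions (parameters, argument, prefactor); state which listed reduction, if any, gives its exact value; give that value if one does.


x = -2/7 here; the reduced form reads 1F0, upper {-4/9}, lower {-}, C = -1. Verdict: the binomial series (I4) applies (the 1F0 binomial series: exponent 4/9, x = -2/7). Hence: (-1) * (9/7)^(4/9).

Key observation: x = (-2/7) and the running product (C = -1) telescopes to a rising factorial.
Adjacent-term ratio: r(k) = (-2/7) * (k-4/9) / [(k+1)] ; factor over Q: parameters, x = (-2/7), and C = -1.


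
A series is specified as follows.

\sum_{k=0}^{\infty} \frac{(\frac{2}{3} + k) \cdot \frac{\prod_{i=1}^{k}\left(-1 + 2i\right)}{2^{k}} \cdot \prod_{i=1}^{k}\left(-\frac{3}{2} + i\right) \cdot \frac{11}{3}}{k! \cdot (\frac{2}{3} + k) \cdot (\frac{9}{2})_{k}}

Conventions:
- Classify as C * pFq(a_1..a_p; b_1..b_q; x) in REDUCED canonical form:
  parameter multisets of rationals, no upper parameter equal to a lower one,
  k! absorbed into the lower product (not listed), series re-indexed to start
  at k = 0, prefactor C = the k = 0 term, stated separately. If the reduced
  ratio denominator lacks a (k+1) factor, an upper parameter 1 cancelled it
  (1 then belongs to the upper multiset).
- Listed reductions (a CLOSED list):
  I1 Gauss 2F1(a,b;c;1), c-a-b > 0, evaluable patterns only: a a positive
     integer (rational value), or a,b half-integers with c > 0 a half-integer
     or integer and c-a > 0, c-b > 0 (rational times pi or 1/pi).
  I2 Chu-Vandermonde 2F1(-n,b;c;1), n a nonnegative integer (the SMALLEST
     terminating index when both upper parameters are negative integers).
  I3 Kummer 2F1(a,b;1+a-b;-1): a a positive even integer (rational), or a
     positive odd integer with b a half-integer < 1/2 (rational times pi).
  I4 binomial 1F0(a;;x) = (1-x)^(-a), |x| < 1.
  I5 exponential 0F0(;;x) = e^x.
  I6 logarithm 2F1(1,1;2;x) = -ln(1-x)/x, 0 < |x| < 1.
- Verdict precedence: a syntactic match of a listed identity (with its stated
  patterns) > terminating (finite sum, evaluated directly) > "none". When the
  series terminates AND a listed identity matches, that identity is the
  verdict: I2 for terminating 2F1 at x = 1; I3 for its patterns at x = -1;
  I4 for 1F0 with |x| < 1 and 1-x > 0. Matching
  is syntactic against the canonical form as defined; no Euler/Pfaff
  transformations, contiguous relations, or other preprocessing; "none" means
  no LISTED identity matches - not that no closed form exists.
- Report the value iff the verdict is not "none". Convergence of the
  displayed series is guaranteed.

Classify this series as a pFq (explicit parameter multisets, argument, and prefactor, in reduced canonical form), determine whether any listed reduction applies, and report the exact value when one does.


At argument 1: a 2F1 with upper {-\frac{1}{2}, \frac{1}{2}}, lower {\frac{9}{2}}, scaled by C = \frac{11}{3}. Verdict: the half-integer Gauss pattern (I1) fires (x = 1; upper {-\frac{1}{2}, \frac{1}{2}} half-integers, c = \frac{9}{2} in the evaluable pattern). Exact value: \frac{13475}{12288} \cdot \pi.

Key observation: from the first term \frac{11}{3}: k + 2/3 divides numerator and denominator alike; C = 11/3, x = 1 after cancelling.
Ratio: r(k) = 1 * (k-\frac{1}{2}) (k+\frac{1}{2}) / [(k+\frac{9}{2}) (k+1)] - rational in k. x = 1; t_0 = \frac{11}{3}; negate the roots.


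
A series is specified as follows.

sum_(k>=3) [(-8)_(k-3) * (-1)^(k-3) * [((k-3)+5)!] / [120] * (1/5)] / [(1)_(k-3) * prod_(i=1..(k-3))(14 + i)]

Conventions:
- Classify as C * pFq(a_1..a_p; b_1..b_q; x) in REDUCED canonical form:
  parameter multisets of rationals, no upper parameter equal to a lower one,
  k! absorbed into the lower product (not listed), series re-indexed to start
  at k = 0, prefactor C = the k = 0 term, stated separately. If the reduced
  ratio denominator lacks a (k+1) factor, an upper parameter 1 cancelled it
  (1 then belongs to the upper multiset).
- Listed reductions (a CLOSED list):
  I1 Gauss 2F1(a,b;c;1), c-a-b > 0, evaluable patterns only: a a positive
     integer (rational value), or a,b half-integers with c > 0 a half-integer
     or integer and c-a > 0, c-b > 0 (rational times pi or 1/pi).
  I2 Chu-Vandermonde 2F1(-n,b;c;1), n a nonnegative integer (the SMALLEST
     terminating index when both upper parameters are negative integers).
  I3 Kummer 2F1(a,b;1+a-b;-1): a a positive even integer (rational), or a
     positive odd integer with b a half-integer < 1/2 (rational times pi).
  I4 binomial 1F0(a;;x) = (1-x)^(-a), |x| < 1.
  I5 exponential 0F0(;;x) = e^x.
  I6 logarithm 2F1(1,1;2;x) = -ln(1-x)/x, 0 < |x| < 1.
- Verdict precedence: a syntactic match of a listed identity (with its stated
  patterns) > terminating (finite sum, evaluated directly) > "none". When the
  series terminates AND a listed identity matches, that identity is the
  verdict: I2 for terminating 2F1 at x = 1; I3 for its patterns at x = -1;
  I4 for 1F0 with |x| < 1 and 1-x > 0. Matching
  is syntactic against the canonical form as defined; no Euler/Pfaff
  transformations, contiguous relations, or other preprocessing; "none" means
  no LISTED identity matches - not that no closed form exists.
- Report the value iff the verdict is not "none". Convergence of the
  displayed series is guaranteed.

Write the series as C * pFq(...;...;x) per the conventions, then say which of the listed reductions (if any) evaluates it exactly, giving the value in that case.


Structural cue: t_0 = 1/5 here, and the factorial ratio (C = 1/5) (k+a-1)!/(a-1)! is a rising factorial (a)_k.
Adjacent-term ratio: r(k) = (-1) * (k-8) (k+6) / [(k+15) (k+1)] - rational in k, leading ratio (-1); with t_0 = 1/5, classification follows.

At argument -1: a 2F1 with upper {-8, 6}, lower {15}, scaled by C = 1/5. Verdict (x = -1): Kummer (I3) applies (x = -1; c = 15 equals 1+a-b for upper {-8, 6}: listed pattern). Hence: 91/25.


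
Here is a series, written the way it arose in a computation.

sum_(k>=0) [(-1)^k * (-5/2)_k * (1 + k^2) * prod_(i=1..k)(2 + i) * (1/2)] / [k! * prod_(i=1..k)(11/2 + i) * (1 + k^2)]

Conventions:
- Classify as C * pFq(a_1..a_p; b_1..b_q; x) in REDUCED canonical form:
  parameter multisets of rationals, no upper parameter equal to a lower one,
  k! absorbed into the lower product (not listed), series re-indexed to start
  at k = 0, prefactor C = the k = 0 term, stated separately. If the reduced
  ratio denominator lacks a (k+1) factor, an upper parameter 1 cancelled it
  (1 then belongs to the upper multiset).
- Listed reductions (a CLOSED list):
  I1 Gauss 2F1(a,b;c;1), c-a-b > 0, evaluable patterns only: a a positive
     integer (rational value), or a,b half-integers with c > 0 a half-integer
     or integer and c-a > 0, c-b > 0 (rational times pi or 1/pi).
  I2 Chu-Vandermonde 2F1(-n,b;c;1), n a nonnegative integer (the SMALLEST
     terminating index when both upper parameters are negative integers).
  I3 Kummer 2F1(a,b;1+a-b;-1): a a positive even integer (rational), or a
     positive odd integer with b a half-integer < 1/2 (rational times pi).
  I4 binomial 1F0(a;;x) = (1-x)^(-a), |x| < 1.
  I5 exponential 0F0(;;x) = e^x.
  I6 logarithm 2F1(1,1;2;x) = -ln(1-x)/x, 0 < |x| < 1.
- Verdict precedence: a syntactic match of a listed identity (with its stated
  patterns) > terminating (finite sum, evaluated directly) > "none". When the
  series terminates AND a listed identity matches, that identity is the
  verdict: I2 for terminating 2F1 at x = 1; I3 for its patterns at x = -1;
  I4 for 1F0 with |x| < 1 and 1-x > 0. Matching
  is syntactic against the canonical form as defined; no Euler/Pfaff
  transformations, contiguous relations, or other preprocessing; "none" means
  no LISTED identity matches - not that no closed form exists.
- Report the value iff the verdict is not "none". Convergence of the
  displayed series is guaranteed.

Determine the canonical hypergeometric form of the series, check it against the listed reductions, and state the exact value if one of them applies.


Classification (C = 1/2): 2F1 with upper {-5/2, 3}, lower {13/2}, argument x = -1. Verdict (x = -1): Kummer (I3) applies (x = -1; c = 13/2 equals 1+a-b for upper {-5/2, 3}: listed pattern). Its exact value is (3465/8192) * pi.

Structural cue: t_0 being 1/2, the running product (C = 1/2, x = -1) telescopes to a rising factorial.
Consecutive-term ratio: r(k) = (-1) * (k-5/2) (k+3) / [(k+13/2) (k+1)] - poly over poly, x = (-1) from leading terms; C = 1/2 at k = 0.


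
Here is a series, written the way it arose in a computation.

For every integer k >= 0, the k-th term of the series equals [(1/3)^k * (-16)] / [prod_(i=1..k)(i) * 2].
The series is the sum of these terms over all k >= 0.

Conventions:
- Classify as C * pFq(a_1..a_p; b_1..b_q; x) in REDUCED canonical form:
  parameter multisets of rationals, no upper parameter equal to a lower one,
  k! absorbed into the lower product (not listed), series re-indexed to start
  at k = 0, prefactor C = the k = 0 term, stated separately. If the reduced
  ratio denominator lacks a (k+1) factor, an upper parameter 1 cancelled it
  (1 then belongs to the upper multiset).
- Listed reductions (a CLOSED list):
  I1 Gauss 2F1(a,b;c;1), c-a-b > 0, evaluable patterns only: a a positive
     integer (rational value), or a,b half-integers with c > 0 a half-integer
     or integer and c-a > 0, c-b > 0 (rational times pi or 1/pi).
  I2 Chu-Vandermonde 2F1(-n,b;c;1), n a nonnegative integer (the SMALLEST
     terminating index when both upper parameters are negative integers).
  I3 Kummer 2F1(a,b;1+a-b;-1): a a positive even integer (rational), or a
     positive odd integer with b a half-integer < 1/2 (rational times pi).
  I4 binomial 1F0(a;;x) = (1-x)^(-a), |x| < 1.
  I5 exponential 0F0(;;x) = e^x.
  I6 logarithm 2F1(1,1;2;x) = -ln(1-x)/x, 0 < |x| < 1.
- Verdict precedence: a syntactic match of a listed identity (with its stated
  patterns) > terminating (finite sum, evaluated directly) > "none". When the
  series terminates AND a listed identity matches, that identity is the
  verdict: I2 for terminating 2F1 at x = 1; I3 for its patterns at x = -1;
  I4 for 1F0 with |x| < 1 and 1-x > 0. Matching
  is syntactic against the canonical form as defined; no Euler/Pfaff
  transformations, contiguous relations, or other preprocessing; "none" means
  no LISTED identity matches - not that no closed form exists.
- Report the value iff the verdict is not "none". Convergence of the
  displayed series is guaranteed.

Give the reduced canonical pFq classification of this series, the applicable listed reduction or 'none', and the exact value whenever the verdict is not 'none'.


Reduced: x = 1/3, 0F0, upper = {-}, lower = {-}, C = -8. Verdict at x = 1/3: exponential (I5) matches (the 0F0 exponential series at x = 1/3). Sum: (-8) * e^(1/3).

Key observation: with t_0 = -8, the product of the first k integers (prefactor -8) is k!.
Step ratio: r(k) = (1/3) * 1 / [(k+1)] - poly over poly, x = (1/3) from leading terms; C = -8 at k = 0.


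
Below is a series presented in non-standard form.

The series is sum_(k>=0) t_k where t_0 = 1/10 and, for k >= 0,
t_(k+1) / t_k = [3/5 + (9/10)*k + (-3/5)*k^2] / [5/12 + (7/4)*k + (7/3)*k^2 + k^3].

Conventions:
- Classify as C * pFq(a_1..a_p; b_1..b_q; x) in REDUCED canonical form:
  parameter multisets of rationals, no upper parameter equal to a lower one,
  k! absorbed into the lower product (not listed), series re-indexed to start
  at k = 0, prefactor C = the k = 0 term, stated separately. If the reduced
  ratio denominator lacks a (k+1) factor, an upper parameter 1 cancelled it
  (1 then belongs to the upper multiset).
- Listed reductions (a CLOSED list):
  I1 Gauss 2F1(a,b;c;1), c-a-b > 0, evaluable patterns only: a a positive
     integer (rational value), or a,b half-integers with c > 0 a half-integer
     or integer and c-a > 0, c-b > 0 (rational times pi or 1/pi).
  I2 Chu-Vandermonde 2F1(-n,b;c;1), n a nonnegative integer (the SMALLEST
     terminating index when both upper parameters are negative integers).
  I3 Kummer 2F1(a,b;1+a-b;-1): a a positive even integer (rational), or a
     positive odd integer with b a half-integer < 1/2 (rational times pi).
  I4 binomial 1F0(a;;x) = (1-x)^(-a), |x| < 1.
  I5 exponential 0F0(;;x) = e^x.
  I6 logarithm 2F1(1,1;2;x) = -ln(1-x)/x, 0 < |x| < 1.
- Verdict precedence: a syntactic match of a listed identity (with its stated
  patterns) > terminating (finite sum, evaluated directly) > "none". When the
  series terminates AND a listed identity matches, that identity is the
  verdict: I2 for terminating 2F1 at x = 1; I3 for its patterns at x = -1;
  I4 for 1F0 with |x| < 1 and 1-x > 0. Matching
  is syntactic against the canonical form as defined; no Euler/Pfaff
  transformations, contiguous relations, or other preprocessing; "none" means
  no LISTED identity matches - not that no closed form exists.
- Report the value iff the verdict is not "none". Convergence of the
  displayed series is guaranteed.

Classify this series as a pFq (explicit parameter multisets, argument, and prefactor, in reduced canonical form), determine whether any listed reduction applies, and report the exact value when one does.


This is 1/10 * 1F1(-2; 5/6; -3/5) in reduced canonical form. Verdict: terminating. With -2 upstairs the series is a 3-term polynomial sum; evaluated term by term. Its exact value is 3679/13750.

The tell: from the first term 1/10: cancel k + 1/2 from the displayed ratio first; then prefactor 1/10.
Adjacent-term ratio: r(k) = (-3/5) * (k-2) / [(k+5/6) (k+1)] - poly over poly, x = (-3/5) from leading terms; C = 1/10 at k = 0.


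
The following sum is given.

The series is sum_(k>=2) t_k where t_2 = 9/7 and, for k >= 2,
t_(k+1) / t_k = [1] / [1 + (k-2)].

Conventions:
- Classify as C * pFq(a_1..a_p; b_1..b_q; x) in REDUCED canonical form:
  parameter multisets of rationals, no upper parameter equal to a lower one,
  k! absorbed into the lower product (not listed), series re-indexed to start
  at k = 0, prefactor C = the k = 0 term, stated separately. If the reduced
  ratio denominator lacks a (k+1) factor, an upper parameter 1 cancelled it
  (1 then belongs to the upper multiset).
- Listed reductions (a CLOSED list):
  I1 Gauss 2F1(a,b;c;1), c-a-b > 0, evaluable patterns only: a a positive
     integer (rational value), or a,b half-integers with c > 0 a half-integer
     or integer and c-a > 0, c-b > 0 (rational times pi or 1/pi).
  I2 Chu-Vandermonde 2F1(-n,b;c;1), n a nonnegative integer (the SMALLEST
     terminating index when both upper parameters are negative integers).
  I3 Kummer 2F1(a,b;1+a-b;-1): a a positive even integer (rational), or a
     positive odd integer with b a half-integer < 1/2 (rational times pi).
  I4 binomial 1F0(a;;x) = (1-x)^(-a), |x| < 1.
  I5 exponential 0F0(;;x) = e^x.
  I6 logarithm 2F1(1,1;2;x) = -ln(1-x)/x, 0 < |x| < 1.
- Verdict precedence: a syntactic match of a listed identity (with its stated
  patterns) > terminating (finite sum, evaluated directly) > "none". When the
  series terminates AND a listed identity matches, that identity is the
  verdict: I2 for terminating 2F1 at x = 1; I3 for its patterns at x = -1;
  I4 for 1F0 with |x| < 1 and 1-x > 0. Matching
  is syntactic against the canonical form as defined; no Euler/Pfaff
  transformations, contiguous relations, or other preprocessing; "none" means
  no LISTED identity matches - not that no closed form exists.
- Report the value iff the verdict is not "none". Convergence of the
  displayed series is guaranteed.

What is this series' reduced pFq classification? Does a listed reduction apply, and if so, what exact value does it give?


This is 9/7 * 0F0(-; -; 1) in reduced canonical form. Verdict: the I5 exponential reduction matches (the 0F0 exponential series at x = 1). Its exact value is (9/7) * e^(1).

Structural cue: x = 1 and roots of the ratio polynomials (C = 9/7) are the negated parameters.
Consecutive-term ratio: r(k) = 1 * 1 / [(k+1)] - rational in k. x = 1; t_0 = 9/7; negate the roots.


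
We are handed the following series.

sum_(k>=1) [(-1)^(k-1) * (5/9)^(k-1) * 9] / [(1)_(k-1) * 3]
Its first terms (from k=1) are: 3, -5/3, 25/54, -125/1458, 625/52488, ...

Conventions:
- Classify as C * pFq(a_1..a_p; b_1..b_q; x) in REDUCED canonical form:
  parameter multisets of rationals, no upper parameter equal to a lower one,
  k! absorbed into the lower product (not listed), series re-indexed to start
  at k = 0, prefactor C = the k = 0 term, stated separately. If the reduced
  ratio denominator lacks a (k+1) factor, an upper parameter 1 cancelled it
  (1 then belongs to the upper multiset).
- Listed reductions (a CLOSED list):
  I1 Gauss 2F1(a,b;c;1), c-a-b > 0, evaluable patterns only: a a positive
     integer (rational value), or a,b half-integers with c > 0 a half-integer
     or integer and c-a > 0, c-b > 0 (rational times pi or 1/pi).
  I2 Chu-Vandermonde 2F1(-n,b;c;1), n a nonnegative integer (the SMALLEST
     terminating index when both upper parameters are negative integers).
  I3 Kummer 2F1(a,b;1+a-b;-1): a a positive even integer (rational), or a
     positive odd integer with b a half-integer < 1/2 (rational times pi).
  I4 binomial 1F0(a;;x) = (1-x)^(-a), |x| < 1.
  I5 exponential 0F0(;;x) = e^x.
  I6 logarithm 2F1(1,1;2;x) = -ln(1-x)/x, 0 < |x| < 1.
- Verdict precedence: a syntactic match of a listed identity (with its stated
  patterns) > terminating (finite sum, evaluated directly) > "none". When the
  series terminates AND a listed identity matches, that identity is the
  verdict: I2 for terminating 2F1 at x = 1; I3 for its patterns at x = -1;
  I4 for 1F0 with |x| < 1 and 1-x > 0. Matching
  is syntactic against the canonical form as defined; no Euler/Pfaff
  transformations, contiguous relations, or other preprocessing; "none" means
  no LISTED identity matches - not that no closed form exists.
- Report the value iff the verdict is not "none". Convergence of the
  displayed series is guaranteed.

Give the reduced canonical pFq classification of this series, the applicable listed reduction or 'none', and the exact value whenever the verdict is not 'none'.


First insight: x = (-5/9) and the constant factors (prefactor 3) combine into one prefactor.
Step ratio: r(k) = (-5/9) * 1 / [(k+1)] - rational; roots negated = parameters, x = (-5/9), C = 3.

Canonical form: C = 3 times 0F0 with upper {-}, lower {-}, x = -5/9. Verdict: the I5 exponential reduction applies (the 0F0 exponential series at x = -5/9). Exact value: 3 * e^(-5/9).


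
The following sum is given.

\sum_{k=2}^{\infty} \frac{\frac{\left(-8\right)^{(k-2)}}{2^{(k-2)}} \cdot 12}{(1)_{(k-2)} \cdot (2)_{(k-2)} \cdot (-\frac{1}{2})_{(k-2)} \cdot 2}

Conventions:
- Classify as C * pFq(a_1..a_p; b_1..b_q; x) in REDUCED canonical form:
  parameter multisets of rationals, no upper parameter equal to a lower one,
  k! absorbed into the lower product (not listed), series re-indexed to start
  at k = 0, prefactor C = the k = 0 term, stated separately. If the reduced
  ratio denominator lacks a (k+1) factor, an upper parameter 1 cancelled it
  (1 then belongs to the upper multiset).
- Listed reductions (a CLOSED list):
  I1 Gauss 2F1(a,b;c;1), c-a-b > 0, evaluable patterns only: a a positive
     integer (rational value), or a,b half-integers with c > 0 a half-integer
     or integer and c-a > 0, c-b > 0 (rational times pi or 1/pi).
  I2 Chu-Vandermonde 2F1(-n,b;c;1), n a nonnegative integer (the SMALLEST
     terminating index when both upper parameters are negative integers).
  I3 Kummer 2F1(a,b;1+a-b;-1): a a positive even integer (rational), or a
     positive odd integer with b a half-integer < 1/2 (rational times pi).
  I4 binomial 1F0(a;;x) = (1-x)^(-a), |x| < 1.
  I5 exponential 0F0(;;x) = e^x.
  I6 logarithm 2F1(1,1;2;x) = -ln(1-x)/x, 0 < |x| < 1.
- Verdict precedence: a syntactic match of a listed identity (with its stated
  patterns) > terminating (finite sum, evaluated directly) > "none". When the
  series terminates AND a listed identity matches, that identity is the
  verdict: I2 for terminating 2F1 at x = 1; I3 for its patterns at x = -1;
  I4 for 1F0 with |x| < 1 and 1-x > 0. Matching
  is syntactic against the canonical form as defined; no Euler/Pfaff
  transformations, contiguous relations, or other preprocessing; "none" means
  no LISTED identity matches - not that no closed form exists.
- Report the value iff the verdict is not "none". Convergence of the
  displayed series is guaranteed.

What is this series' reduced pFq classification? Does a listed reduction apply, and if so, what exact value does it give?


At argument -4: a 0F2 with upper {-}, lower {-\frac{1}{2}, 2}, scaled by C = 6. Verdict: none (x = -4): each listed identity misses the multisets {-} ; {-\frac{1}{2}, 2}.

Key observation: x = -4 and the constant factors (prefactor 6) combine into one prefactor.
Term ratio: r(k) = -4 * 1 / [(k-\frac{1}{2}) (k+2) (k+1)] - poly over poly, x = -4 from leading terms; C = 6 at k = 0.


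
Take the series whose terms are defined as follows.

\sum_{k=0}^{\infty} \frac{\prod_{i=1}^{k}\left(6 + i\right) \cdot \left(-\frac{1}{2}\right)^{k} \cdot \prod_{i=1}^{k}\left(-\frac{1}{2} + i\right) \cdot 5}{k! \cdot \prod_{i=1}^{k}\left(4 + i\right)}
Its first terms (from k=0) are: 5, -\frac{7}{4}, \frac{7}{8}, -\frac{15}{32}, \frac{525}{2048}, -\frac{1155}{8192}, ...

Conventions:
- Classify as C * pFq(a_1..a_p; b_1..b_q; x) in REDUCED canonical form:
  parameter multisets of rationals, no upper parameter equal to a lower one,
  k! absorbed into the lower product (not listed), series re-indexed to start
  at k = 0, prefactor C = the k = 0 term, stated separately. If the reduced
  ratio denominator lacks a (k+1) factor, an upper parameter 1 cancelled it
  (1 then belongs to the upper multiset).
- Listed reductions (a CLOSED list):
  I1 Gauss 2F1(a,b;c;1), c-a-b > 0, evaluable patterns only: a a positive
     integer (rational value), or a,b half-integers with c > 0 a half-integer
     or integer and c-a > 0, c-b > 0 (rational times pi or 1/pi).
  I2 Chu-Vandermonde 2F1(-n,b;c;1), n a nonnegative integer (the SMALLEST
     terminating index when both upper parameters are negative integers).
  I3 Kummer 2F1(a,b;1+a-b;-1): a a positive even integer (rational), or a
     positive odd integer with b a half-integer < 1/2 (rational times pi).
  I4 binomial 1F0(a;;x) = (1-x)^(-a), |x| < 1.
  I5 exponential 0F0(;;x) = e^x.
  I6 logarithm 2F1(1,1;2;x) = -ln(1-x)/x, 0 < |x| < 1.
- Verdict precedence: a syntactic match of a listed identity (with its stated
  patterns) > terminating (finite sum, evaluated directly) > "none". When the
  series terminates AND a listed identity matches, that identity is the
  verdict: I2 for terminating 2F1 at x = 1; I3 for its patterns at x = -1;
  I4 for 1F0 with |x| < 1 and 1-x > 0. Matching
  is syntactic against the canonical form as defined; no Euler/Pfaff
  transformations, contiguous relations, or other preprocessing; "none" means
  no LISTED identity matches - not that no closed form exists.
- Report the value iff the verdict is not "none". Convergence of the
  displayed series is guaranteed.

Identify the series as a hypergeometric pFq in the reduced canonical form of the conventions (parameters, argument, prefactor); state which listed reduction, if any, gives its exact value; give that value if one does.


Canonical form: C = 5 times 2F1 with upper {\frac{1}{2}, 7}, lower {5}, x = -\frac{1}{2}. Verdict: none here - no I1-I6 shape fits x = -\frac{1}{2} with lower {5}.

First insight: with t_0 = 5, the lower running product (C = 5) is a rising factorial.
Step ratio: r(k) = -\frac{1}{2} * (k+\frac{1}{2}) (k+7) / [(k+5) (k+1)] - rational in k, leading ratio -\frac{1}{2}; with t_0 = 5, classification follows.


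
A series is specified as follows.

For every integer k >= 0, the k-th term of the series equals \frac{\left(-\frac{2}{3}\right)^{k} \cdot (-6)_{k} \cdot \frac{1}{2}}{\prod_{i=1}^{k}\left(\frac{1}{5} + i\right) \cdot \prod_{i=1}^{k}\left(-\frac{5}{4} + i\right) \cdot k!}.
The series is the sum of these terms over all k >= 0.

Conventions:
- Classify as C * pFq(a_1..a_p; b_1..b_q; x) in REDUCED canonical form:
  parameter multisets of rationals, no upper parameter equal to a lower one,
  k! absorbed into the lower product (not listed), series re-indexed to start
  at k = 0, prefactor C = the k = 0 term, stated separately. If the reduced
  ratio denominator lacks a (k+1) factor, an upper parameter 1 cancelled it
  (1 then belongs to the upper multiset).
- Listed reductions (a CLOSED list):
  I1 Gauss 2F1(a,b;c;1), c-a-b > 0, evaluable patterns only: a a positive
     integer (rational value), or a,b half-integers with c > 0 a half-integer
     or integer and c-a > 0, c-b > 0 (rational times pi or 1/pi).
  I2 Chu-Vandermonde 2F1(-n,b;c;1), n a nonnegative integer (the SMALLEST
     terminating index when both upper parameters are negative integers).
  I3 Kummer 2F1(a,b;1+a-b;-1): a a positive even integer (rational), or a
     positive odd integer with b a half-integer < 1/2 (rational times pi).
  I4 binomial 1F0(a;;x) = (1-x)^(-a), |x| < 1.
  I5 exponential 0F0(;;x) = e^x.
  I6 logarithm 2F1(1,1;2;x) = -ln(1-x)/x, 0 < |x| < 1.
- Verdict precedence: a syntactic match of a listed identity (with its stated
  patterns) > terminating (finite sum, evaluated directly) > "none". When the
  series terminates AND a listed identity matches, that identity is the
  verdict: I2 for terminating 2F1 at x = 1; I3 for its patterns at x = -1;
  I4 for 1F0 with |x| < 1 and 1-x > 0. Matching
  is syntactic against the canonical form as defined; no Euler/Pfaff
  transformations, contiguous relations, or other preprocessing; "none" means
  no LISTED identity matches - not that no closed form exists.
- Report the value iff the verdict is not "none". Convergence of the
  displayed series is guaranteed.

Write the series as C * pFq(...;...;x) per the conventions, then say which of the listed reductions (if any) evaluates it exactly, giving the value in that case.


Canonical form: C = \frac{1}{2} times 1F2 with upper {-6}, lower {-\frac{1}{4}, \frac{6}{5}}, x = -\frac{2}{3}. Verdict: terminating at k = 6: the factor (-6)_k kills every later term; summing the 7 survivors is exact. Its exact value is -\frac{75148673261663}{5361454692594}.

The tell: x = -\frac{2}{3} and the lower running product (C = 1/2, x = -2/3) is a rising factorial.
Term ratio: r(k) = -\frac{2}{3} * (k-6) / [(k-\frac{1}{4}) (k+\frac{6}{5}) (k+1)] - rational in k. x = -\frac{2}{3}; t_0 = \frac{1}{2}; negate the roots.


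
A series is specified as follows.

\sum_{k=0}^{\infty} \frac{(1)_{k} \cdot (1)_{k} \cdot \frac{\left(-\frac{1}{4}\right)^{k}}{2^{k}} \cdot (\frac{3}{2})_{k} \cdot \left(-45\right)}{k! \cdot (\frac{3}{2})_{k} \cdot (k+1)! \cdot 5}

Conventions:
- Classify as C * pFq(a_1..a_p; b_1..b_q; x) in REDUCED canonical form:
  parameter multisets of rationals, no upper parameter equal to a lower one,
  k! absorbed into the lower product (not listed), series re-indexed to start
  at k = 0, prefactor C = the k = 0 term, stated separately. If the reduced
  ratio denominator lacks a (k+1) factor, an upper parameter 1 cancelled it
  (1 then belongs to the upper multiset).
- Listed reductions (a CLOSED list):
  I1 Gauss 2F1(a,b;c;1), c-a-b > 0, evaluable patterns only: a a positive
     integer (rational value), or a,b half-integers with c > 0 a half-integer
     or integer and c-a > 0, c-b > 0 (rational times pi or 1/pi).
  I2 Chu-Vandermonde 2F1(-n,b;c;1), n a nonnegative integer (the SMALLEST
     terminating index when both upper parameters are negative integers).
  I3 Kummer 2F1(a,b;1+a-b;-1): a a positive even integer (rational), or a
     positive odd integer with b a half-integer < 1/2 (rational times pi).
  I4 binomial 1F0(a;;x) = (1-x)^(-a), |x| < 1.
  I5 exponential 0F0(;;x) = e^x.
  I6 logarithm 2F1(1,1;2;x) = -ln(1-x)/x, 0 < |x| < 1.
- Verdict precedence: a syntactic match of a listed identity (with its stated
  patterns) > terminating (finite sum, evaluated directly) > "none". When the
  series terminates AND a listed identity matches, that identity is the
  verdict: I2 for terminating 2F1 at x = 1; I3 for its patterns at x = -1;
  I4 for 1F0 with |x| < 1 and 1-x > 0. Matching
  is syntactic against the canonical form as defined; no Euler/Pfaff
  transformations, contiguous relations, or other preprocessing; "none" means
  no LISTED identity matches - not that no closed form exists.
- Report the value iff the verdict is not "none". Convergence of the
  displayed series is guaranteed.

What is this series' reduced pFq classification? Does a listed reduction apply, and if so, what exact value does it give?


With C = -9: the canonical form is 2F1(1, 1; 2; -\frac{1}{8}). Verdict (x = -\frac{1}{8}): the I6 logarithm reduction applies (the logarithm: parameters (1,1;2), x = -\frac{1}{8}). Value: \left(-72\right) \cdot \ln\left(\frac{9}{8}\right).

Key step: t_0 being -9, the two k-th powers (C = -9) combine into one argument.
Term ratio: r(k) = -\frac{1}{8} * (k+1) (k+1) / [(k+2) (k+1)] - poly over poly, x = -\frac{1}{8} from leading terms; C = -9 at k = 0.


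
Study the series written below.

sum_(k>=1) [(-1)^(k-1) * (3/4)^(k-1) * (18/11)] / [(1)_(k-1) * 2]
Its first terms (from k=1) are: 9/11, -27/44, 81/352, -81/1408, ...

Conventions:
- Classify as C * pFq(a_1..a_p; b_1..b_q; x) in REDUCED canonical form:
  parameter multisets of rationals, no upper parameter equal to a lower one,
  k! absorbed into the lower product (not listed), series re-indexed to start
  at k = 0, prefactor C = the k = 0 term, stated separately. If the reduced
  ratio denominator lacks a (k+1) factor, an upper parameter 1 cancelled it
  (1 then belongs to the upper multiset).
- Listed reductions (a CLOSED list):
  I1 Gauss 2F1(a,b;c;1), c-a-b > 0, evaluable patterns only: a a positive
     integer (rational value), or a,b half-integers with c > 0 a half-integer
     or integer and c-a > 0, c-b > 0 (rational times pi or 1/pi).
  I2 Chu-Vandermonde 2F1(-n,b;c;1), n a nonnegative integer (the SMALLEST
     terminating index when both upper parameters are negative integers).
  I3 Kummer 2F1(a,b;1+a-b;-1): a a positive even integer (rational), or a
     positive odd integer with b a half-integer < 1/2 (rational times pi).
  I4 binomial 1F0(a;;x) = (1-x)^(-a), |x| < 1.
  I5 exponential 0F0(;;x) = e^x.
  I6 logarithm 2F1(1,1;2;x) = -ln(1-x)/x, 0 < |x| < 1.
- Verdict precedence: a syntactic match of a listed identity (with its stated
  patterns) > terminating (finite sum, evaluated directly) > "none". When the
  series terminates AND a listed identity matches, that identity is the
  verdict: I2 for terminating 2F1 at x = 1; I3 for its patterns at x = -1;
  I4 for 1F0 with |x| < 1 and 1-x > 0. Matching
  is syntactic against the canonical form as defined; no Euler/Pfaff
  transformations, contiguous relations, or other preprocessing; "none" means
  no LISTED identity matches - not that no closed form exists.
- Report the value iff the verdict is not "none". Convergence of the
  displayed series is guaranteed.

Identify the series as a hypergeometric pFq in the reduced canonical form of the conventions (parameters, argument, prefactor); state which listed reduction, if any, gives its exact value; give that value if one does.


At argument -3/4: a 0F0 with upper {-}, lower {-}, scaled by C = 9/11. Verdict: exponential (I5) applies (the 0F0 exponential series at x = -3/4). Its exact value is (9/11) * e^(-3/4).

Key observation: from the first term 9/11: (1)_k (C = 9/11, x = -3/4) is k! itself.
Adjacent-term ratio: r(k) = (-3/4) * 1 / [(k+1)] - rational in k, leading ratio (-3/4); with t_0 = 9/11, classification follows.


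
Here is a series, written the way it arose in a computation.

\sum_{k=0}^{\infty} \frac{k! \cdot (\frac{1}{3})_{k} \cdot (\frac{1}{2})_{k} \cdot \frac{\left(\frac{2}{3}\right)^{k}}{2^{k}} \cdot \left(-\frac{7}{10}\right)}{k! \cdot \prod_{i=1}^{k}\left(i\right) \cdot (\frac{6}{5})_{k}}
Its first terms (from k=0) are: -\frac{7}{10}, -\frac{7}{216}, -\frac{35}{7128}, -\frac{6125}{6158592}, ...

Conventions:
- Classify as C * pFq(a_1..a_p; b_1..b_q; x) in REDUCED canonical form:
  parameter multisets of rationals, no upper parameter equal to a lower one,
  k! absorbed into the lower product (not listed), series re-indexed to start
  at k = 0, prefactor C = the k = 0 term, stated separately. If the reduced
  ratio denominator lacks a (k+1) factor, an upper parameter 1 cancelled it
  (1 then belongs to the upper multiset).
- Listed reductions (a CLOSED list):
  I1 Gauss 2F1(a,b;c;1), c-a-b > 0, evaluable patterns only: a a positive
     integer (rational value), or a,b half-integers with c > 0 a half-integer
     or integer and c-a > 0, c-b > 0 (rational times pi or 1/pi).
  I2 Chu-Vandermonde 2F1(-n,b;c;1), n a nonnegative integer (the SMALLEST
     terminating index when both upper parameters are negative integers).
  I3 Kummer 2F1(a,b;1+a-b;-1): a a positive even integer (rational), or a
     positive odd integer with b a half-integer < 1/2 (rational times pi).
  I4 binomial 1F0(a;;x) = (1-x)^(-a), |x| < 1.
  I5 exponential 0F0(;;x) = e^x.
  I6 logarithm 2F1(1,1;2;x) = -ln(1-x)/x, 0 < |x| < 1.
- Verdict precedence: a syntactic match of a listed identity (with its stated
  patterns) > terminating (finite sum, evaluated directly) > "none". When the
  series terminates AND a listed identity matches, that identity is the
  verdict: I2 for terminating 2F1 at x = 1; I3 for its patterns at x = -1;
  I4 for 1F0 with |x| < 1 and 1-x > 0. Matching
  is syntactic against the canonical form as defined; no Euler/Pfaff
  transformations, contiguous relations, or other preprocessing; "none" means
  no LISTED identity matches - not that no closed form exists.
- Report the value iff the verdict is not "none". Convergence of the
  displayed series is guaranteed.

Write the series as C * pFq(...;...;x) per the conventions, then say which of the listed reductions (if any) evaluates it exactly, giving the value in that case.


Reduced: x = \frac{1}{3}, 2F1, upper = {\frac{1}{3}, \frac{1}{2}}, lower = {\frac{6}{5}}, C = -\frac{7}{10}. Verdict: none. Every listed pattern misses the 2F1 form at \frac{1}{3}, upper {\frac{1}{3}, \frac{1}{2}}.

Structural cue: x = \frac{1}{3} and the parameter 1 appears in both the upper and lower lists and cancels.
Consecutive-term ratio: r(k) = \frac{1}{3} * (k+\frac{1}{3}) (k+\frac{1}{2}) / [(k+\frac{6}{5}) (k+1)] - rational; roots negated = parameters, x = \frac{1}{3}, C = -\frac{7}{10}.


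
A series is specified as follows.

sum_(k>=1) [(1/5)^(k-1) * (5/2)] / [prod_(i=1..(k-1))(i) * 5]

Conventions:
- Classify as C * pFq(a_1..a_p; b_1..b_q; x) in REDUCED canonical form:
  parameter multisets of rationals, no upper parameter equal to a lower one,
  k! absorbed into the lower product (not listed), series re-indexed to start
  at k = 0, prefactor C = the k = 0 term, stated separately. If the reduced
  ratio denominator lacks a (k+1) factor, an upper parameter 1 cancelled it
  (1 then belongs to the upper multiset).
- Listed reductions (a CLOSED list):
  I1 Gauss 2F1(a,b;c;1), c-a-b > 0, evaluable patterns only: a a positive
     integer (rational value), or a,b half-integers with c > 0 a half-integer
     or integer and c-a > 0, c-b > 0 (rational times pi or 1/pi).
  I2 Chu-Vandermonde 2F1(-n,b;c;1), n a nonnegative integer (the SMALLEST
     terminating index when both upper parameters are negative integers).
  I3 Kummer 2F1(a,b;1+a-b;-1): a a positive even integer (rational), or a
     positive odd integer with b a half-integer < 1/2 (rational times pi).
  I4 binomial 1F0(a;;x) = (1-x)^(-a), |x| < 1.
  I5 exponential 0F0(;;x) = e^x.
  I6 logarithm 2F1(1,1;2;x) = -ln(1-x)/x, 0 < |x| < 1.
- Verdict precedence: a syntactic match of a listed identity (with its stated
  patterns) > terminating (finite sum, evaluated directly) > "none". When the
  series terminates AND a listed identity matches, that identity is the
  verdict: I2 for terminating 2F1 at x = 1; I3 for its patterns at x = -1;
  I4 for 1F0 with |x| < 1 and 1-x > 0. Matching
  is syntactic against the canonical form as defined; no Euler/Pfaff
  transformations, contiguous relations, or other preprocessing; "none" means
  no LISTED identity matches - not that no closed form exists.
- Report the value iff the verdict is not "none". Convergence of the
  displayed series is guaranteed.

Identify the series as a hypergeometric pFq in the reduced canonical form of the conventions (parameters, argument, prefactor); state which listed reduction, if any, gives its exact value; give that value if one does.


This is 1/2 * 0F0(-; -; 1/5) in reduced canonical form. Verdict at x = 1/5: exponential (I5) matches (the 0F0 exponential series at x = 1/5). Sum: (1/2) * e^(1/5).

Structural cue: from the first term 1/2: the product of the first k integers (C = 1/2, x = 1/5) is k!.
Ratio: r(k) = (1/5) * 1 / [(k+1)] - rational in k, leading ratio (1/5); with t_0 = 1/2, classification follows.
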